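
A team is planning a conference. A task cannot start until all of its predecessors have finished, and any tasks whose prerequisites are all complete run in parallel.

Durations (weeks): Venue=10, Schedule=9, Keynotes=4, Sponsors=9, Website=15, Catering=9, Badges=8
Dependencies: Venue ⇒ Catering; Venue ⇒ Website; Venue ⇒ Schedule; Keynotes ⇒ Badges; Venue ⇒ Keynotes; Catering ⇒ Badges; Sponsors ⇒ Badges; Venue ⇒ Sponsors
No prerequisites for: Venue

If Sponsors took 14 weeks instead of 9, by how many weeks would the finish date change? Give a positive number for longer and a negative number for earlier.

5

Critical path before the change: Venue→Sponsors→Badges = 10+9+8 = 27 giving 27 weeks.
Sponsors is on the critical path; changing it to 14 makes that path 32 weeks.
The critical path is still Venue→Sponsors→Badges; finish is now 32 weeks.
Change in finish: 32 − 27 = +5 weeks.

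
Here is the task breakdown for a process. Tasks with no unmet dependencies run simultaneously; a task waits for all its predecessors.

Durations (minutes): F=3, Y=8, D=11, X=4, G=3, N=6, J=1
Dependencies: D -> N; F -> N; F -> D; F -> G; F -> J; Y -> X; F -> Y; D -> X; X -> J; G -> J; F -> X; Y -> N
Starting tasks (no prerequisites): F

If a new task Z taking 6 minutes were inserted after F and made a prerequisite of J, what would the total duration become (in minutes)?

Originally the schedule takes 20 minutes.
With Z inserted, J now waits for max(F, G, X, Z).
New critical path: F→D→N = 3+11+6 = 20 ⇒ 20 minutes.

20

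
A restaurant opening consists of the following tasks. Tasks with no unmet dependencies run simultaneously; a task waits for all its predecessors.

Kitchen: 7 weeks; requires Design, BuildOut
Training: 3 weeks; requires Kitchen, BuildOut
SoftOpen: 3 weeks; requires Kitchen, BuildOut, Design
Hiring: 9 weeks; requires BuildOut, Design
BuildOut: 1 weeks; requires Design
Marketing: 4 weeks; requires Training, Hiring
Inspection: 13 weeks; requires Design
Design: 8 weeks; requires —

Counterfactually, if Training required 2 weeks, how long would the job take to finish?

As given, the longest chain is Design→BuildOut→Kitchen→Training→Marketing = 8+1+7+3+4 = 23, so the finish is 23 weeks.
Since Training is critical, the -1 change carries straight to that chain (now 22 weeks).
The critical path is still Design→BuildOut→Kitchen→Training→Marketing; finish is now 22 weeks.

22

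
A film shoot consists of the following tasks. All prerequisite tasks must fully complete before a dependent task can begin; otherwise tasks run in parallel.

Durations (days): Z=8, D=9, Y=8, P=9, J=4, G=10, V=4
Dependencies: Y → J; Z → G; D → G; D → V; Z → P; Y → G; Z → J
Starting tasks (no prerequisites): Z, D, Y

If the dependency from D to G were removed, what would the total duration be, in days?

18

With the dependency in place, D→G = 9+10 = 19 sets the finish at 19 days.
Without D→G, G's earliest start moves from 9 to 8.
New critical path: Z→G = 8+10 = 18 ⇒ 18 days.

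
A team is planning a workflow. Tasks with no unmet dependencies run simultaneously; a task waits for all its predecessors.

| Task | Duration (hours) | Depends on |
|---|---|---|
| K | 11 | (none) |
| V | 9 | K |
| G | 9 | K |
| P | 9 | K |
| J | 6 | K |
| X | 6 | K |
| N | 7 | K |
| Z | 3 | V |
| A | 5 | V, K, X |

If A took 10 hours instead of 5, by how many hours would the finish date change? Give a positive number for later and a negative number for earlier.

5

Actual critical path: K→V→A = 11+9+5 = 25 ⇒ 25 hours.
A is on the critical path; changing it to 10 makes that path 30 hours.
No other chain overtakes it, so the finish is 30 hours.
Change in finish: 30 − 25 = +5 hours.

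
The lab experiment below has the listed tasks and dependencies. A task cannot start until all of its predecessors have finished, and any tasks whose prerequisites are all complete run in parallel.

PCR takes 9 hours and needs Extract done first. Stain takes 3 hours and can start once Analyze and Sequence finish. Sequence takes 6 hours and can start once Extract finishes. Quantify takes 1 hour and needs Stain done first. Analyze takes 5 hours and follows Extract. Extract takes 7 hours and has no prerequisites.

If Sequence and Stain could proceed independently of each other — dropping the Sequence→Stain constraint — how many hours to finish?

With the dependency in place, Extract→Sequence→Stain→Quantify = 7+6+3+1 = 17 sets the finish at 17 hours.
Without Sequence→Stain, Stain's earliest start moves from 13 to 12.
The longest chain is now Extract→PCR = 7+9 = 16, so the job takes 16 hours.

16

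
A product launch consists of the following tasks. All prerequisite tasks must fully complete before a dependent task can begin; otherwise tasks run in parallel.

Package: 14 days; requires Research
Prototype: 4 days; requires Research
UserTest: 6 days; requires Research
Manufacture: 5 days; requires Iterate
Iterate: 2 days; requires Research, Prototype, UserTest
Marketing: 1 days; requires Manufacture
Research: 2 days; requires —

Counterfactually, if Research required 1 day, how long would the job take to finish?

As given, the longest chain is Research→UserTest→Iterate→Manufacture→Marketing = 2+6+2+5+1 = 16, so the finish is 16 days.
Research lies on that path, so at 1 day the path becomes 15 days.
The critical path is still Research→UserTest→Iterate→Manufacture→Marketing; finish is now 15 days.

15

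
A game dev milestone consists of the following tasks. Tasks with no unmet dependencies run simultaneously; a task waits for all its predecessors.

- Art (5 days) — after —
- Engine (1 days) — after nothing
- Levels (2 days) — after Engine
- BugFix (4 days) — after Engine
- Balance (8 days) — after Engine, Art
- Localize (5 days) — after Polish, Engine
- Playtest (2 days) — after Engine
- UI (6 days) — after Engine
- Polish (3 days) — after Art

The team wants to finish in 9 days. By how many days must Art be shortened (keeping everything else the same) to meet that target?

Current finish: 13 days; target: 9.
Art is on every critical path, so each day cut from Art cuts the finish by one (this holds down to a finish of 9).
Need 13 − 9 = 4 days off Art → Art becomes 1 day, finish becomes 9.

4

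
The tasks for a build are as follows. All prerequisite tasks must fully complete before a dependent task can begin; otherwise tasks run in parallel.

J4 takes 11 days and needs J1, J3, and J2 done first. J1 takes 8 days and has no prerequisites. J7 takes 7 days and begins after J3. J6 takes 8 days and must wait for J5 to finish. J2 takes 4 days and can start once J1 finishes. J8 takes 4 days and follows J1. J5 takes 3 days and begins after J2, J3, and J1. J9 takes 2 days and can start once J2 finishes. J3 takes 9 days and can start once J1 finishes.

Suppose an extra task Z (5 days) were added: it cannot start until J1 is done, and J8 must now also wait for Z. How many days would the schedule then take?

Originally the schedule takes 28 days.
With Z inserted, J8 now waits for max(J1, Z).
New critical path: J1→J3→J4 = 8+9+11 = 28 ⇒ 28 days.

28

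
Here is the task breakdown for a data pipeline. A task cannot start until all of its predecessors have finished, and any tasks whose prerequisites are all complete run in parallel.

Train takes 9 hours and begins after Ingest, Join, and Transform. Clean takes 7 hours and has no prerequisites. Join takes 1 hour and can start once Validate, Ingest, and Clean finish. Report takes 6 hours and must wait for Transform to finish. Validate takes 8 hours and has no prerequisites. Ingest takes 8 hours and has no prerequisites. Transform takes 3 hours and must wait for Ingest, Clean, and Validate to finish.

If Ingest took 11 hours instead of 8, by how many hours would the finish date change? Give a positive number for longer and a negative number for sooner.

The binding path is Ingest→Transform→Train = 8+3+9 = 20; finish at 20 hours.
Ingest lies on that path, so at 11 hours the path becomes 23 hours.
The critical path is still Ingest→Transform→Train; finish is now 23 hours.
Change in finish: 23 − 20 = +3 hours.

3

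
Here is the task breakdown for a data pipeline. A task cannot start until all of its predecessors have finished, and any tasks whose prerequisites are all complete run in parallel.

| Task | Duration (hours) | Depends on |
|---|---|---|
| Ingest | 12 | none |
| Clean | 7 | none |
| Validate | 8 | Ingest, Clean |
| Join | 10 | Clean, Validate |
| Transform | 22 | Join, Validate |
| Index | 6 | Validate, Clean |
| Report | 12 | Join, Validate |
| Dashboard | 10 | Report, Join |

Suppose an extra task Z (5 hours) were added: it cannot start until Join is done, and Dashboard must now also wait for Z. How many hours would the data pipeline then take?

52

Originally the data pipeline takes 52 hours.
With Z inserted, Dashboard now waits for max(Report, Join, Z).
New critical path: Ingest→Validate→Join→Transform = 12+8+10+22 = 52 ⇒ 52 hours.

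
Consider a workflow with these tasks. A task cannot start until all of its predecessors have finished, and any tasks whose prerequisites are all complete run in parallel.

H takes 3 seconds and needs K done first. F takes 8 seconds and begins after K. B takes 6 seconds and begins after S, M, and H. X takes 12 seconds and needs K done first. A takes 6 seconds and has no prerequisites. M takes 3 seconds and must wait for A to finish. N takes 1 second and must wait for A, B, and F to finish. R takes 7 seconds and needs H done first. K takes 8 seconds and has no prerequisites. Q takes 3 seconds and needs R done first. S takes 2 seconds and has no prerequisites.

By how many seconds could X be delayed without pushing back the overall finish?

K→H→R→Q = 8+3+7+3 = 21 sets the makespan at 21 seconds.
X finishes as early as 20 and must finish by 21.
Slack of X = 9 − 8 = 1 second.

1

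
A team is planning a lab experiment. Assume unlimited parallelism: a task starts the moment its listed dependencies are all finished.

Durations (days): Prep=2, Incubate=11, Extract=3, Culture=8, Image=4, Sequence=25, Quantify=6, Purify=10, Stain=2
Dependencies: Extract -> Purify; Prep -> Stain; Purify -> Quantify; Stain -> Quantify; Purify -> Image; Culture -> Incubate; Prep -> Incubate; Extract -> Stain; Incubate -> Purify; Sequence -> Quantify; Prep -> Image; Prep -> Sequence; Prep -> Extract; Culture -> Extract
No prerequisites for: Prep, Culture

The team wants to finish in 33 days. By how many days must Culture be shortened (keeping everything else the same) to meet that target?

Current finish: 35 days; target: 33.
Culture is on every critical path, so each day cut from Culture cuts the finish by one (this holds down to a finish of 33).
Need 35 − 33 = 2 days off Culture → Culture becomes 6 days, finish becomes 33.

2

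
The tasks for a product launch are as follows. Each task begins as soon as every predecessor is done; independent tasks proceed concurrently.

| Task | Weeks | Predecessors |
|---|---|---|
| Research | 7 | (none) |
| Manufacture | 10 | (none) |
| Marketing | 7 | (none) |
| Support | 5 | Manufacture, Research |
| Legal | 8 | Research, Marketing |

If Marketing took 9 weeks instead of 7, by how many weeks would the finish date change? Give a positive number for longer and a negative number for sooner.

Actual critical path: Marketing→Legal = 7+8 = 15 ⇒ 15 weeks.
Marketing lies on that path, so at 9 weeks the path becomes 17 weeks.
The critical path is still Marketing→Legal; finish is now 17 weeks.
Change in finish: 17 − 15 = +2 weeks.

2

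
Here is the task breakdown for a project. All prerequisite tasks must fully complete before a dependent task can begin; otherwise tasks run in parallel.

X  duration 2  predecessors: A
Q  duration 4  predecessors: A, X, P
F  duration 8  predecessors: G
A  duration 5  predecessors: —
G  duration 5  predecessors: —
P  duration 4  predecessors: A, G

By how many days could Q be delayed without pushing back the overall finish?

0

The longest chain is A→P→Q = 5+4+4 = 13; overall finish 13 days.
The longest chain containing Q totals 13 days.
So Q can slip 13 − 13 = 0 days.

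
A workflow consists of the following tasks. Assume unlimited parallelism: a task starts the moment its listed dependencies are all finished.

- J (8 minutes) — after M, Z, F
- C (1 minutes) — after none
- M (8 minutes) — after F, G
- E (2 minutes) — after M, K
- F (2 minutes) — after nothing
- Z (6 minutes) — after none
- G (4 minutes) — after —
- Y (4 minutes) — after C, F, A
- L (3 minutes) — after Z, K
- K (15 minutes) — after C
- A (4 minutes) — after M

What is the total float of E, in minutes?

The longest chain is G→M→A→Y = 4+8+4+4 = 20; overall finish 20 minutes.
E finishes as early as 18 and must finish by 20.
So E can slip 20 − 18 = 2 minutes.

2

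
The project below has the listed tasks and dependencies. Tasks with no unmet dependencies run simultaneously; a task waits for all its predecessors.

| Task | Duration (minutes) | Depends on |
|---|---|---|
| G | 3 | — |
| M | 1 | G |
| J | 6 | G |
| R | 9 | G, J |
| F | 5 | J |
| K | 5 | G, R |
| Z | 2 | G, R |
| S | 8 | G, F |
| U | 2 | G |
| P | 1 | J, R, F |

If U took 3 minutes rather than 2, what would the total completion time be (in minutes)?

Critical path before the change: G→J→R→K = 3+6+9+5 = 23 giving 23 minutes.
U has 18 minutes of float (longest path through it is 5).
That remains the longest chain; total 23 minutes.

23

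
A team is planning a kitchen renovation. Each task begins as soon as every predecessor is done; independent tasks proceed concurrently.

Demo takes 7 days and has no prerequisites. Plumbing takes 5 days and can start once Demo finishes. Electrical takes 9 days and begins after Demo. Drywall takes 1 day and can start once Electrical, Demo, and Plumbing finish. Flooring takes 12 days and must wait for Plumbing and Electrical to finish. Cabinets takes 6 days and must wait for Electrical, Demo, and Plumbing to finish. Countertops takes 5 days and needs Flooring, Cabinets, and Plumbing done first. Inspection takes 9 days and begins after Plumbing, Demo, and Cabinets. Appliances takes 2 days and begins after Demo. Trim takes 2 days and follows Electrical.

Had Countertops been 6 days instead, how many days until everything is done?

34

As given, the longest chain is Demo→Electrical→Flooring→Countertops = 7+9+12+5 = 33, so the finish is 33 days.
Countertops is on the critical path; changing it to 6 makes that path 34 days.
The critical path is still Demo→Electrical→Flooring→Countertops; finish is now 34 days.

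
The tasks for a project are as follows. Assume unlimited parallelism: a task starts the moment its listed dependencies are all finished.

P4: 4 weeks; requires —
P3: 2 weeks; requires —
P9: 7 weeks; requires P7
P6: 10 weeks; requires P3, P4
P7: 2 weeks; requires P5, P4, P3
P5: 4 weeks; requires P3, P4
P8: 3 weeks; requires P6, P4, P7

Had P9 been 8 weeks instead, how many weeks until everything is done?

18

Critical path before the change: P4→P5→P7→P9 = 4+4+2+7 = 17 giving 17 weeks.
P9 is on the critical path; changing it to 8 makes that path 18 weeks.
No other chain overtakes it, so the finish is 18 weeks.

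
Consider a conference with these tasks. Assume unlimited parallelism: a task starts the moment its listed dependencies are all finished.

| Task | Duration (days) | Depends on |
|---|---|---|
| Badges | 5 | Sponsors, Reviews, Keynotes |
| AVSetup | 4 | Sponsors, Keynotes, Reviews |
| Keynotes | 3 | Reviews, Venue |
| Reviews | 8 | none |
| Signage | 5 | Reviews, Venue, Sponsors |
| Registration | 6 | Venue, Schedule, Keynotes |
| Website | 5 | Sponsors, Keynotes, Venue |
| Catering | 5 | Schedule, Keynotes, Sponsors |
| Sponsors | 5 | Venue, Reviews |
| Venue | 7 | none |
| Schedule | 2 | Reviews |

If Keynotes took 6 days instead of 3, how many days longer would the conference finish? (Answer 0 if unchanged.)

The binding path is Reviews→Sponsors→Website = 8+5+5 = 18; finish at 18 days.
The longest path through Keynotes is only 17 days, so Keynotes has float 1.
New critical path: Reviews→Keynotes→Registration = 8+6+6 = 20 ⇒ 20 days.
Change in finish: 20 − 18 = +2 days.

2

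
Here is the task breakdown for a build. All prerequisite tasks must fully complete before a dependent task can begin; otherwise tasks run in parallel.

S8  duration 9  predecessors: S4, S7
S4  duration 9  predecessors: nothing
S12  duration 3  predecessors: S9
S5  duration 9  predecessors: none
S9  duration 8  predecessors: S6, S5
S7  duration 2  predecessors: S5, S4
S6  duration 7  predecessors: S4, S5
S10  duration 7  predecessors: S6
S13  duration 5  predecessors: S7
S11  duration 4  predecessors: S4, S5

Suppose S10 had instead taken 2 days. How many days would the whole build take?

27

Actual critical path: S4→S6→S9→S12 = 9+7+8+3 = 27 ⇒ 27 days.
S10 is off the critical path — its longest chain is 23 days, giving 4 of slack.
That remains the longest chain; total 27 days.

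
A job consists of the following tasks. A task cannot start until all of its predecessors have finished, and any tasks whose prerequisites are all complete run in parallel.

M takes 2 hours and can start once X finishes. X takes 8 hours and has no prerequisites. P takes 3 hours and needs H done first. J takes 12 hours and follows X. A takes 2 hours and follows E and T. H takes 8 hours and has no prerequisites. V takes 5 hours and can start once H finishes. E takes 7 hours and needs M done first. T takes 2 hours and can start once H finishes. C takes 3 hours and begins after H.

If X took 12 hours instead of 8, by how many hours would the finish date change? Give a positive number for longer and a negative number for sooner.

4

As given, the longest chain is X→J = 8+12 = 20, so the finish is 20 hours.
X lies on that path, so at 12 hours the path becomes 24 hours.
The critical path is still X→J; finish is now 24 hours.
Change in finish: 24 − 20 = +4 hours.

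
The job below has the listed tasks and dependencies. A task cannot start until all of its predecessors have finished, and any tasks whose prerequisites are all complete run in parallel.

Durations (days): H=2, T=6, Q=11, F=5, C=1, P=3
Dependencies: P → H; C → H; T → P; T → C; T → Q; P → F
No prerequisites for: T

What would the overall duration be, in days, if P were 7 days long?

18

As given, the longest chain is T→Q = 6+11 = 17, so the finish is 17 days.
P is off the critical path — its longest chain is 14 days, giving 3 of slack.
Now T→P→F = 6+7+5 = 18 is longest, so the finish becomes 18 days.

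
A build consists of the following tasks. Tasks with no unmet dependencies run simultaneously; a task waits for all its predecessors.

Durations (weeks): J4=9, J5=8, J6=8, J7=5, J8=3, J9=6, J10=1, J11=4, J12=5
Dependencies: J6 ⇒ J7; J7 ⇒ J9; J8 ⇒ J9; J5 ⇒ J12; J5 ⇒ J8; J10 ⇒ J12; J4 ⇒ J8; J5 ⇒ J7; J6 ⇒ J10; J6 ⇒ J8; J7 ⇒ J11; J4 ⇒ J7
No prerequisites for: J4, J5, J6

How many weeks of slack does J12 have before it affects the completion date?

J4→J7→J9 = 9+5+6 = 20 sets the makespan at 20 weeks.
The longest chain containing J12 totals 14 weeks.
Slack of J12 = 15 − 9 = 6 weeks.

6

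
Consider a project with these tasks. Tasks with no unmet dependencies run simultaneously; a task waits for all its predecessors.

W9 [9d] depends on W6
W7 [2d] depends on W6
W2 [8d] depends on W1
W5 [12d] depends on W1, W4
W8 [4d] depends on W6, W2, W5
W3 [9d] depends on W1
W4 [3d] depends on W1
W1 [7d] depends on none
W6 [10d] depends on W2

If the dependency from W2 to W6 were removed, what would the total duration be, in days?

With the dependency in place, W1→W2→W6→W9 = 7+8+10+9 = 34 sets the finish at 34 days.
Without W2→W6, W6's earliest start moves from 15 to 0.
New critical path: W1→W4→W5→W8 = 7+3+12+4 = 26 ⇒ 26 days.

26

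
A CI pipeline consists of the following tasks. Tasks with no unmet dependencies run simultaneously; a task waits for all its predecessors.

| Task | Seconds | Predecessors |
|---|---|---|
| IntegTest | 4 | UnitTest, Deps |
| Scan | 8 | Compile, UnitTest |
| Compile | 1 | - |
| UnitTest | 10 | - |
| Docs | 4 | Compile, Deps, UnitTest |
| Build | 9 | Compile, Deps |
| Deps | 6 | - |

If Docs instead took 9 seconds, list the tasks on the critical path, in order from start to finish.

UnitTest, Docs

Critical path before the change: UnitTest→Scan = 10+8 = 18 giving 18 seconds.
Docs has 4 seconds of float (longest path through it is 14).
New critical path: UnitTest→Docs = 10+9 = 19 ⇒ 19 seconds.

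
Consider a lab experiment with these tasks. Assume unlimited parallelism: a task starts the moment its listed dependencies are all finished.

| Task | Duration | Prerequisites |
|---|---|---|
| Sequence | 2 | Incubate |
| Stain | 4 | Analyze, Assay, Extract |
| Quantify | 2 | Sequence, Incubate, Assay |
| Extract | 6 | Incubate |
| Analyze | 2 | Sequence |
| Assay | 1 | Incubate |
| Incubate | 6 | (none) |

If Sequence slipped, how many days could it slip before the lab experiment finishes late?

The longest chain is Incubate→Extract→Stain = 6+6+4 = 16; overall finish 16 days.
The longest chain containing Sequence totals 14 days.
Slack of Sequence = 8 − 6 = 2 days.

2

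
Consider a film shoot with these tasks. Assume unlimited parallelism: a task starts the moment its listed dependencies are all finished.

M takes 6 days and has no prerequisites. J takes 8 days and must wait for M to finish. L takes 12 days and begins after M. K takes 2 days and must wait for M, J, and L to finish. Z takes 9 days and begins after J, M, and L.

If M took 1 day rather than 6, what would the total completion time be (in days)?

Baseline: M→L→Z = 6+12+9 = 27 → 27 days.
M is on the critical path; changing it to 1 makes that path 22 days.
No other chain overtakes it, so the finish is 22 days.

22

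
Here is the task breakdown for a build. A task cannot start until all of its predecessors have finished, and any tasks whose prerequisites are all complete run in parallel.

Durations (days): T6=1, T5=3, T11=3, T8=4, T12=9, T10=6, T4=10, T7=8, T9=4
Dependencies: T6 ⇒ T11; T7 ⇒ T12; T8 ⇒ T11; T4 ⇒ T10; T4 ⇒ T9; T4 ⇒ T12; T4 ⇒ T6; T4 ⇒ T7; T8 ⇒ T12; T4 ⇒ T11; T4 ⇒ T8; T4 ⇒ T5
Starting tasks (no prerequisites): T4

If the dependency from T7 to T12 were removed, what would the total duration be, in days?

Original critical path: T4→T7→T12 = 10+8+9 = 27 ⇒ 27 days.
Without T7→T12, T12's earliest start moves from 18 to 14.
The longest chain is now T4→T8→T12 = 10+4+9 = 23, so the schedule takes 23 days.

23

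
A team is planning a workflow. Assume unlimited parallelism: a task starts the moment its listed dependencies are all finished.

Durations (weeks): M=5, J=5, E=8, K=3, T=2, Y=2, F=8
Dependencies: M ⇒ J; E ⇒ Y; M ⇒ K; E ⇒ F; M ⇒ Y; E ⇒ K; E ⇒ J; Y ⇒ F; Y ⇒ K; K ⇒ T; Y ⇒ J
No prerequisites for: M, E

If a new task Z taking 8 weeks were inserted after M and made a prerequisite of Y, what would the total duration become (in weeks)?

Originally the workflow takes 18 weeks.
With Z inserted, Y now waits for max(E, M, Z).
New critical path: M→Z→Y→F = 5+8+2+8 = 23 ⇒ 23 weeks.

23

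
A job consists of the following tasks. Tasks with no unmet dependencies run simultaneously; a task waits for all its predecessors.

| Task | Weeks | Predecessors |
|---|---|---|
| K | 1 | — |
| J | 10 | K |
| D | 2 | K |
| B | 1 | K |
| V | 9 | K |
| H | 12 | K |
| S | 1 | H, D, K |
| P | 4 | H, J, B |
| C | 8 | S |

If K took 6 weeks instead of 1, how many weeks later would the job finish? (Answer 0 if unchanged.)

5

As given, the longest chain is K→H→S→C = 1+12+1+8 = 22, so the finish is 22 weeks.
K lies on that path, so at 6 weeks the path becomes 27 weeks.
That remains the longest chain; total 27 weeks.
Change in finish: 27 − 22 = +5 weeks.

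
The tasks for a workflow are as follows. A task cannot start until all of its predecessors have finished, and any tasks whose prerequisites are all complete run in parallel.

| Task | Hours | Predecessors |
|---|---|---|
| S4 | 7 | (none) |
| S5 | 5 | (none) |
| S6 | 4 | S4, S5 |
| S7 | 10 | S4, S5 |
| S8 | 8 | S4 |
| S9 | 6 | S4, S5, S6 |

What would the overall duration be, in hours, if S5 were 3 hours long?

17

The binding path is S4→S6→S9 = 7+4+6 = 17; finish at 17 hours.
S5 has 2 hours of float (longest path through it is 15).
That remains the longest chain; total 17 hours.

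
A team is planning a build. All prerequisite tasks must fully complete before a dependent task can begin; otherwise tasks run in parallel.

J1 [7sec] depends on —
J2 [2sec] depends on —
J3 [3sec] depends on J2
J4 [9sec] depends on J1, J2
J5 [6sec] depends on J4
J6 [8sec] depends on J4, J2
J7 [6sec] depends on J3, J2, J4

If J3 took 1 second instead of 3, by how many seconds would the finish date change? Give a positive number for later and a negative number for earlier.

As given, the longest chain is J1→J4→J6 = 7+9+8 = 24, so the finish is 24 seconds.
J3 has 13 seconds of float (longest path through it is 11).
The critical path is still J1→J4→J6; finish is now 24 seconds.
Change in finish: 24 − 24 = +0 seconds.

0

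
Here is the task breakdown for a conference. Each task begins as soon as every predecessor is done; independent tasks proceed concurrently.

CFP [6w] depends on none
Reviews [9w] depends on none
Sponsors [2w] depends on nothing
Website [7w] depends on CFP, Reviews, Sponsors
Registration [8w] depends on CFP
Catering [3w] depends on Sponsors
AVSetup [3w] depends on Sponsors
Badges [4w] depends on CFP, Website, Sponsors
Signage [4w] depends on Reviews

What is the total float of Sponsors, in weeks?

7

Critical path: Reviews→Website→Badges = 9+7+4 = 20, so the finish is 20 weeks.
Longest path through Sponsors: 13 weeks (earliest finish 2, latest finish 9).
Float = 20 − 13 = 7.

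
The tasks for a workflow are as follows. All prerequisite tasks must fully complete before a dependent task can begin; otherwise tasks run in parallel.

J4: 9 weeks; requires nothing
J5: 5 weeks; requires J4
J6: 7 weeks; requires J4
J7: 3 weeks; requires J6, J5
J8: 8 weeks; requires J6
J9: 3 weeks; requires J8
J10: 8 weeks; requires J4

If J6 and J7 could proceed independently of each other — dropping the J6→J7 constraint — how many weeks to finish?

27

With the dependency in place, J4→J6→J8→J9 = 9+7+8+3 = 27 sets the finish at 27 weeks.
Without J6→J7, J7's earliest start moves from 16 to 14.
After: J4→J6→J8→J9 = 9+7+8+3 = 27 → 27 weeks.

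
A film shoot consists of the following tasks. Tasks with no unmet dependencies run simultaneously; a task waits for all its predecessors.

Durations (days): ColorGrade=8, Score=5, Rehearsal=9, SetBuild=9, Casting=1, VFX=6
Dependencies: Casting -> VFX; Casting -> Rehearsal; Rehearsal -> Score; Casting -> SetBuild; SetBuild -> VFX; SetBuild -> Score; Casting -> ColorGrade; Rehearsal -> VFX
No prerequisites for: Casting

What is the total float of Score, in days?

The longest chain is Casting→SetBuild→VFX = 1+9+6 = 16; overall finish 16 days.
The longest chain containing Score totals 15 days.
Slack of Score = 11 − 10 = 1 day.

1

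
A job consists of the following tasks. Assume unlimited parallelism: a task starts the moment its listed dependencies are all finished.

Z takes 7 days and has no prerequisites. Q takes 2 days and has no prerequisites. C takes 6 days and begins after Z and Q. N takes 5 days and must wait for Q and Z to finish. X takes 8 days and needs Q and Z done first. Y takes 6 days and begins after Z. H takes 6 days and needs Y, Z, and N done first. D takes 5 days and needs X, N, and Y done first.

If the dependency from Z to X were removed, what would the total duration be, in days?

Before: longest chain Z→X→D = 7+8+5 = 20, finish 20.
Without Z→X, X's earliest start moves from 7 to 2.
The longest chain is now Z→Y→H = 7+6+6 = 19, so the job takes 19 days.

19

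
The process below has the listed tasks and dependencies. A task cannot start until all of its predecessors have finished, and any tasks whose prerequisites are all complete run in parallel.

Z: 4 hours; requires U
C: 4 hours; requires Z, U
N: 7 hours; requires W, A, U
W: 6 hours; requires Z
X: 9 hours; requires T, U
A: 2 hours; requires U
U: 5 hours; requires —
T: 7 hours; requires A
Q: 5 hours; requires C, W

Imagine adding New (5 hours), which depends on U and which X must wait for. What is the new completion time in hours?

Originally the plan takes 23 hours.
With New inserted, X now waits for max(T, U, New).
New critical path: U→A→T→X = 5+2+7+9 = 23 ⇒ 23 hours.

23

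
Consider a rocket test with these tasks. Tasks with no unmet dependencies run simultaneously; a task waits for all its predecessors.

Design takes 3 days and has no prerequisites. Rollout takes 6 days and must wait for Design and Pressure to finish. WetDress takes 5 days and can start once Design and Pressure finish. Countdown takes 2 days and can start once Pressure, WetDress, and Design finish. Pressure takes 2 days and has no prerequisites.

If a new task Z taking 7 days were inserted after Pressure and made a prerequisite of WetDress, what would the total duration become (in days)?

Originally the plan takes 10 days.
With Z inserted, WetDress now waits for max(Design, Pressure, Z).
New critical path: Pressure→Z→WetDress→Countdown = 2+7+5+2 = 16 ⇒ 16 days.

16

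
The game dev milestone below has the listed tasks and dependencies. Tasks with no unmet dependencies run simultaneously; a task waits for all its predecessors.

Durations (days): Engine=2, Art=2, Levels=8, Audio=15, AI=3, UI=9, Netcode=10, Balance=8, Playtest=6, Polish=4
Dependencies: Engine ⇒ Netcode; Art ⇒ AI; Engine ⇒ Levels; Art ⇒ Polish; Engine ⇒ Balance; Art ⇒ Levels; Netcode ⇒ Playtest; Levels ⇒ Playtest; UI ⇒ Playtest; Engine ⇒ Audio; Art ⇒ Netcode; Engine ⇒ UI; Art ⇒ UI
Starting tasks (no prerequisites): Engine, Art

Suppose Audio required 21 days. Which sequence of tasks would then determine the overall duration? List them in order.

Engine, Audio

Critical path before the change: Engine→Netcode→Playtest = 2+10+6 = 18 giving 18 days.
Audio is off the critical path — its longest chain is 17 days, giving 1 of slack.
Now Engine→Audio = 2+21 = 23 is longest, so the finish becomes 23 days.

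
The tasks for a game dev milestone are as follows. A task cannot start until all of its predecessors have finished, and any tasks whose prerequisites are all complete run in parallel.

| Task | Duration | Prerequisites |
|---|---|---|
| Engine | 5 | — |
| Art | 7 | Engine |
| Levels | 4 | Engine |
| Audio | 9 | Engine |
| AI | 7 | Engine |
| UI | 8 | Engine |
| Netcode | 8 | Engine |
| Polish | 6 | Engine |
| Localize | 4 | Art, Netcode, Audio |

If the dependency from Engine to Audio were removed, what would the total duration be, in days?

17

With the dependency in place, Engine→Audio→Localize = 5+9+4 = 18 sets the finish at 18 days.
Without Engine→Audio, Audio's earliest start moves from 5 to 0.
The longest chain is now Engine→Netcode→Localize = 5+8+4 = 17, so the job takes 17 days.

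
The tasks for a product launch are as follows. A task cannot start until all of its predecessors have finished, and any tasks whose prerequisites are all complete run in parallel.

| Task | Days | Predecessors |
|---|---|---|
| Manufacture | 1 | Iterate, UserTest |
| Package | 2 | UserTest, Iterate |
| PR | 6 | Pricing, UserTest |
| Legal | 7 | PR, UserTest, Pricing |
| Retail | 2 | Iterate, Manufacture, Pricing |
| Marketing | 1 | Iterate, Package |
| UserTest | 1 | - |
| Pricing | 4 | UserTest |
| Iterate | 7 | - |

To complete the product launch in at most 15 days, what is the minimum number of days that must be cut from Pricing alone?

3

Current finish: 18 days; target: 15.
Pricing is on every critical path, so each day cut from Pricing cuts the finish by one (this holds down to a finish of 15).
Need 18 − 15 = 3 days off Pricing → Pricing becomes 1 day, finish becomes 15.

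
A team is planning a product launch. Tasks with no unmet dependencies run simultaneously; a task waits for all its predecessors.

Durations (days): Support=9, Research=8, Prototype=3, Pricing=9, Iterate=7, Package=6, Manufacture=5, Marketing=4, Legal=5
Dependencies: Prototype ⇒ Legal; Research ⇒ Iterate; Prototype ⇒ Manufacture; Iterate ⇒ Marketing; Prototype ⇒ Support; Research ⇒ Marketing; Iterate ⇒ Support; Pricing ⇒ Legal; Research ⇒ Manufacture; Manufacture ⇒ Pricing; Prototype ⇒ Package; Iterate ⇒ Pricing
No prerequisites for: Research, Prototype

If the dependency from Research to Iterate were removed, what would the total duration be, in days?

27

Original critical path: Research→Iterate→Pricing→Legal = 8+7+9+5 = 29 ⇒ 29 days.
Without Research→Iterate, Iterate's earliest start moves from 8 to 0.
New critical path: Research→Manufacture→Pricing→Legal = 8+5+9+5 = 27 ⇒ 27 days.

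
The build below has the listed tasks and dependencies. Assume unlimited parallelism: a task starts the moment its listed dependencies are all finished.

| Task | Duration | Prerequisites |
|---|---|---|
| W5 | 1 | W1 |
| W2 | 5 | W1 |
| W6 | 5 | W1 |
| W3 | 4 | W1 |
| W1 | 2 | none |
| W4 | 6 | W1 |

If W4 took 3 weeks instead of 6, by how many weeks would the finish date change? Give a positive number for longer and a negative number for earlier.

Actual critical path: W1→W4 = 2+6 = 8 ⇒ 8 weeks.
Since W4 is critical, the -3 change carries straight to that chain (now 5 weeks).
The binding chain switches to W1→W2 = 2+5 = 7; finish 7 weeks.
Change in finish: 7 − 8 = -1 weeks.

-1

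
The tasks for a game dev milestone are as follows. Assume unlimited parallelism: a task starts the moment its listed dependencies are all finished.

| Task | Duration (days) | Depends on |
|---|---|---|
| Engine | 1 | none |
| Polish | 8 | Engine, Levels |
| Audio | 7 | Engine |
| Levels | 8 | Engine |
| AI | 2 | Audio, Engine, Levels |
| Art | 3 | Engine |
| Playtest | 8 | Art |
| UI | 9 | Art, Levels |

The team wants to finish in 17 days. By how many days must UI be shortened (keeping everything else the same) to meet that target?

1

Current finish: 18 days; target: 17.
UI is on every critical path, so each day cut from UI cuts the finish by one (this holds down to a finish of 17).
Need 18 − 17 = 1 day off UI → UI becomes 8 days, finish becomes 17.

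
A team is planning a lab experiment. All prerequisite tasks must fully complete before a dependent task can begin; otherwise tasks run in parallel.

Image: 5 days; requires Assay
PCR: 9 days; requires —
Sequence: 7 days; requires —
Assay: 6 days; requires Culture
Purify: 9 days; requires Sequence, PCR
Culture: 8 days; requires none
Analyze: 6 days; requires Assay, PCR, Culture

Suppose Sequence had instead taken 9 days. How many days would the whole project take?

Critical path before the change: Culture→Assay→Analyze = 8+6+6 = 20 giving 20 days.
Sequence is off the critical path — its longest chain is 16 days, giving 4 of slack.
That remains the longest chain; total 20 days.

20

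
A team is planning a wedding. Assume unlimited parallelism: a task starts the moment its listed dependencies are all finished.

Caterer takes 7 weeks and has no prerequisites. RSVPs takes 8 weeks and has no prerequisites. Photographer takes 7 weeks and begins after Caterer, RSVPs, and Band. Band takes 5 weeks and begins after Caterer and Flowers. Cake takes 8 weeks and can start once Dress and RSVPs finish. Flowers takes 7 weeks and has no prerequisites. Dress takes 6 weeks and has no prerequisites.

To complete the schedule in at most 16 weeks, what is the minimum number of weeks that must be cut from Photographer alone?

Current finish: 19 weeks; target: 16.
Photographer is on every critical path, so each week cut from Photographer cuts the finish by one (this holds down to a finish of 16).
Need 19 − 16 = 3 weeks off Photographer → Photographer becomes 4 weeks, finish becomes 16.

3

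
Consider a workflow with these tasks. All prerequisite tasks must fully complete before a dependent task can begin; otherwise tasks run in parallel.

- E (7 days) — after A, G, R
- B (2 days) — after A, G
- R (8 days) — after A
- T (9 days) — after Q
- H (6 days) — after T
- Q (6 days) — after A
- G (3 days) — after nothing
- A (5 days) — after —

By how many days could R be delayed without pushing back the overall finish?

The longest chain is A→Q→T→H = 5+6+9+6 = 26; overall finish 26 days.
R finishes as early as 13 and must finish by 19.
So R can slip 19 − 13 = 6 days.

6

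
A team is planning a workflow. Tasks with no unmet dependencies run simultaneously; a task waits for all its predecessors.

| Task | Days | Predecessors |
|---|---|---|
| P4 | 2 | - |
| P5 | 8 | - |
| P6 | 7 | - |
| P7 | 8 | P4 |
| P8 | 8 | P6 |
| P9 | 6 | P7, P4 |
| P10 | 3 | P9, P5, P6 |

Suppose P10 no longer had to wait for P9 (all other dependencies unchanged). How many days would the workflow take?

16

Original critical path: P4→P7→P9→P10 = 2+8+6+3 = 19 ⇒ 19 days.
Without P9→P10, P10's earliest start moves from 16 to 8.
The longest chain is now P4→P7→P9 = 2+8+6 = 16, so the workflow takes 16 days.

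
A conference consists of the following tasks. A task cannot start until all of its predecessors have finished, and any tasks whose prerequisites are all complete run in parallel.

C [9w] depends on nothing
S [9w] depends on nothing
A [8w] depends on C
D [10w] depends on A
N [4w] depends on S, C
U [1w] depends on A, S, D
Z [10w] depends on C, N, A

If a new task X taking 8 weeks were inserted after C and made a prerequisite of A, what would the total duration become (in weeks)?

36

Originally the schedule takes 28 weeks.
With X inserted, A now waits for max(C, X).
New critical path: C→X→A→D→U = 9+8+8+10+1 = 36 ⇒ 36 weeks.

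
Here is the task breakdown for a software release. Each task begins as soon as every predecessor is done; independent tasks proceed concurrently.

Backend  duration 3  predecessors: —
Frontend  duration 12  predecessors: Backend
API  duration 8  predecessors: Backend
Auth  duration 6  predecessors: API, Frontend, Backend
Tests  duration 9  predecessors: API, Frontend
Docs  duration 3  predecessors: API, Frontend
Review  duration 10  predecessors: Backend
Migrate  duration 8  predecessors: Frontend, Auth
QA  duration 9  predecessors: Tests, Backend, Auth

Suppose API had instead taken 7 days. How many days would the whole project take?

As given, the longest chain is Backend→Frontend→Tests→QA = 3+12+9+9 = 33, so the finish is 33 days.
The longest path through API is only 29 days, so API has float 4.
The critical path is still Backend→Frontend→Tests→QA; finish is now 33 days.

33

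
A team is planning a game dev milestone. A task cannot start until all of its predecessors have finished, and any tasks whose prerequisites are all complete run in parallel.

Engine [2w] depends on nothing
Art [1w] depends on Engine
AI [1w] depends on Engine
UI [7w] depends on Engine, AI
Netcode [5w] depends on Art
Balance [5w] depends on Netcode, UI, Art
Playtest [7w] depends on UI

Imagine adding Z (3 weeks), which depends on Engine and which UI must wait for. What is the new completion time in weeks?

19

Originally the game dev milestone takes 17 weeks.
With Z inserted, UI now waits for max(Engine, AI, Z).
New critical path: Engine→Z→UI→Playtest = 2+3+7+7 = 19 ⇒ 19 weeks.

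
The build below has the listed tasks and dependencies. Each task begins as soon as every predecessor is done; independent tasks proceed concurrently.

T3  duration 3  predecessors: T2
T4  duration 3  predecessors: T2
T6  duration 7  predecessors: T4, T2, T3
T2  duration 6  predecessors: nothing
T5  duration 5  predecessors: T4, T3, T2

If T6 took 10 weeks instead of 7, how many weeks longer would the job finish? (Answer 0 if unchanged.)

3

As given, the longest chain is T2→T3→T6 = 6+3+7 = 16, so the finish is 16 weeks.
T6 is on the critical path; changing it to 10 makes that path 19 weeks.
That remains the longest chain; total 19 weeks.
Change in finish: 19 − 16 = +3 weeks.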